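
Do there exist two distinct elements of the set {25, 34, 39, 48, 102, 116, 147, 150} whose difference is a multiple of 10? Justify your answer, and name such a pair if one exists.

Two integers differ by a multiple of 10 exactly when they have the same residue mod 10. The residues are 25↦5, 34↦4, 39↦9, 48↦8, 102↦2, 116↦6, 147↦7, 150↦0.
No residue repeats among the 8 elements, so no pair has difference ≡ 0 (mod 10).

No such pair exists.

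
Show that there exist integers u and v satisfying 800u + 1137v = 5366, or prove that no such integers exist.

800 and 1137 are coprime, so 800u + 1137v ranges over all of ℤ.
Run the Euclidean algorithm on 1137 and 800: 1137 = 1·800 + 337, 800 = 2·337 + 126, 337 = 2·126 + 85, 126 = 1·85 + 41, 85 = 2·41 + 3, 41 = 13·3 + 2, 3 = 1·2 + 1, 2 = 2·1 + 0.
Back-substituting, 1 = 3 − 1·2 = 3 − (41 − 13·3) = −41 + 14·3 = −41 + 14·(85 − 2·41) = 14·85 − 29·41 = 14·85 − 29·(126 − 1·85) = −29·126 + 43·85 = −29·126 + 43·(337 − 2·126) = 43·337 − 115·126 = 43·337 − 115·(800 − 2·337) = −115·800 + 273·337 = −115·800 + 273·(1137 − 1·800) = 273·1137 − 388·800; that is, 800·(-388) + 1137·273 = 1.
Multiplying through by 5366: u = (-388)·5366 = -2082008, v = 273·5366 = 1464918 is a solution.
Adding 1832·1137 to u and subtracting 1832·800 from v gives the tidier solution (976, -682).
Indeed 800·976 + 1137·(-682) = 780800 − 775434 = 5366.

u = 976, v = -682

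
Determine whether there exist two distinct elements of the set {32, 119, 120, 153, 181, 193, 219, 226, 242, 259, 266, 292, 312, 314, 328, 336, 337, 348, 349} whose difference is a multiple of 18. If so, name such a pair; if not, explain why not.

The pair (32, 266) works.

32 mod 18 = 14 and 266 mod 18 = 14, so 266 − 32 = 234 = 13·18.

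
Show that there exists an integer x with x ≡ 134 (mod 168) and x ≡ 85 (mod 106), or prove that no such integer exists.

gcd(168, 106) = 2. If x ≡ 134 (mod 168) and x ≡ 85 (mod 106), then x ≡ 134 (mod 2) and x ≡ 85 (mod 2).
However 134 ≡ 0 and 85 ≡ 1 (mod 2), and 0 ≠ 1.
Therefore no such x exists.

No, no such integer exists.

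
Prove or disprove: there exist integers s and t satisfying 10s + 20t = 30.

s = 1, t = 1

gcd(10, 20) = 10, and 10 divides 30, so integer solutions exist.
Dividing through by 10 reduces the equation to 1s + 2t = 3.
With a unit coefficient on s, (s, t) = (3, 0) is an immediate solution.
Shifting by a multiple of (2, −1) keeps it a solution: s = 3 − 1·2 = 1, t = 0 + 1·1 = 1.
Check: 10·1 + 20·1 = 10 + 20 = 30. ✓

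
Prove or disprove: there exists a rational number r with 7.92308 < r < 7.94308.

r = 111/14

Multiplying by 14: 14·7.92308 = 110.92312 and 14·7.94308 = 111.20312, so the integer 111 lies strictly between them.
Hence 111/14 is a rational number with 7.92308 < 111/14 < 7.94308.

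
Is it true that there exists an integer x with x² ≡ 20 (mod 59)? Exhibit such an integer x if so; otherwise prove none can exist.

Take x = 16. Then 16² = 256 = 4·59 + 20, so 16² ≡ 20 (mod 59).

x = 16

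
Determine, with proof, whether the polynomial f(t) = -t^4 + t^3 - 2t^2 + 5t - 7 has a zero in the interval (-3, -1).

No.

The endpoint values f(-3) = -148 and f(-1) = -16 are both negative. Claim: f(t) < 0 for every t in (-3, -1).
Shift to the endpoint -1: with t = -1 − u (0 < u < 2), one computes f(-1 − u) = -u^4 - 5u^3 - 11u^2 - 16u - 16.
All 5 nonzero coefficients of this polynomial in u are negative; hence for u > 0 the value is a sum of negative terms (the constant -16 among them).
So f is strictly negative on (-3, -1); no root exists in the interval.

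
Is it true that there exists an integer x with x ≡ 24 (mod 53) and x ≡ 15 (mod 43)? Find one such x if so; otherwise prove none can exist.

The moduli 53 and 43 are coprime, so by the Chinese Remainder Theorem a unique solution modulo 2279 exists.
Write x = 24 + 53t and require 24 + 53t ≡ 15 (mod 43), i.e. 53t ≡ 34 (mod 43).
53 ≡ 10 (mod 43), so this reads 10t ≡ 34 (mod 43). Note 10·13 = 130 ≡ 1 (mod 43) (as 130 − 1 = 3·43), so 10⁻¹ ≡ 13.
Multiplying by 13: t ≡ 13·34 = 442 ≡ 12 (mod 43).
Taking t = 12 gives x = 24 + 53·12 = 660.
Verify: 660 = 12·53 + 24 and 660 = 15·43 + 15. ✓

x = 660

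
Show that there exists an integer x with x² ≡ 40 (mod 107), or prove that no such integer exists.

x = 19 works: 19² = 361, and 361 − 40 = 321 = 3·107.

x = 19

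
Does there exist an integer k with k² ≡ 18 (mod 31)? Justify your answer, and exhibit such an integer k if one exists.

k = 7

Take k = 7. Then 7² = 49 = 1·31 + 18, so 7² ≡ 18 (mod 31).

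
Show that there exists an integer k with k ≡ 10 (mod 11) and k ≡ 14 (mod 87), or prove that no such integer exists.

k = 362

Since 11 and 87 share no common factor, CRT says the pair of congruences has a solution (unique mod 957).
Write k = 10 + 11t and require 10 + 11t ≡ 14 (mod 87), i.e. 11t ≡ 4 (mod 87).
To invert 11 modulo 87: 87 = 7·11 + 10, 11 = 1·10 + 1, 10 = 10·1 + 0, and unwinding, 1 = 11 − 1·10 = 11 − (87 − 7·11) = −87 + 8·11. Thus 11⁻¹ ≡ 8 (mod 87).
Multiplying by 8: t ≡ 8·4 = 32 (mod 87).
With t = 32: k = 10 + 11·32 = 362.
Indeed 362 ≡ 10 (mod 11) and 362 ≡ 14 (mod 87).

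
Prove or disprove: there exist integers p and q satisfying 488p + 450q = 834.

Every value of 488p + 450q is a multiple of gcd(488, 450) = 2; since 2 ∣ 834, solutions exist.
Dividing through by 2 reduces the equation to 244p + 225q = 417.
Dividing repeatedly: 244 = 1·225 + 19, 225 = 11·19 + 16, 19 = 1·16 + 3, 16 = 5·3 + 1, 3 = 3·1 + 0.
Working back up the chain: 1 = 16 − 5·3 = 16 − 5·(19 − 1·16) = −5·19 + 6·16 = −5·19 + 6·(225 − 11·19) = 6·225 − 71·19 = 6·225 − 71·(244 − 1·225) = −71·244 + 77·225. So 244·(-71) + 225·77 = 1.
Scaling by 417 gives the particular solution (p, q) = (-29607, 32109).
The general solution is p = -29607 + 225k, q = 32109 − 244k; taking k = 132 gives the smaller pair p = 93, q = -99.
Check: 488·93 + 450·(-99) = 45384 − 44550 = 834. ✓

p = 93, q = -99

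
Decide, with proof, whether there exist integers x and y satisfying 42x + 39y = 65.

No such integers exist.

Both 42 and 39 are divisible by gcd(42, 39) = 3, hence so is any combination 42x + 39y.
But 65 = 3·21 + 2, so 3 ∤ 65.
Therefore 42x + 39y = 65 has no solution in integers.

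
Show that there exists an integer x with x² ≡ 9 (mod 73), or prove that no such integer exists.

Take x = 3. Then 3² = 9, and since 0 ≤ 9 < 73 this is already reduced: 3² ≡ 9 (mod 73).

x = 3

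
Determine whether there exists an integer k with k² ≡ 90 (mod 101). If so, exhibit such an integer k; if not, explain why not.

Apply Euler's criterion with the prime 101: 90 is a quadratic residue iff 90^50 ≡ 1 (mod 101), and a non-residue iff it is ≡ −1.
Squaring successively (mod 101): 90^2 = 8100 ≡ 20; 90^4 ≡ 20² = 400 ≡ 97; 90^8 ≡ 97² = 9409 ≡ 16; 90^16 ≡ 16² = 256 ≡ 54; 90^32 ≡ 54² = 2916 ≡ 88.
Since 50 = 32 + 16 + 2, 90^50 ≡ 88 · 54 · 20; multiplying out mod 101: 88·54 = 4752 ≡ 5, then 5·20 = 100 ≡ 100. Thus 90^50 ≡ 100 ≡ −1 (mod 101).
By Euler's criterion 90 is a quadratic non-residue mod 101: no k satisfies k² ≡ 90 (mod 101).

No, no such integer exists.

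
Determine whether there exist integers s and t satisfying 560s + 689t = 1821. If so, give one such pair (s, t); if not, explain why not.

560 and 689 are coprime, so 560s + 689t ranges over all of ℤ.
Run the Euclidean algorithm on 689 and 560: 689 = 1·560 + 129, 560 = 4·129 + 44, 129 = 2·44 + 41, 44 = 1·41 + 3, 41 = 13·3 + 2, 3 = 1·2 + 1, 2 = 2·1 + 0.
Unwinding: 1 = 3 − 1·2 = 3 − (41 − 13·3) = −41 + 14·3 = −41 + 14·(44 − 1·41) = 14·44 − 15·41 = 14·44 − 15·(129 − 2·44) = −15·129 + 44·44 = −15·129 + 44·(560 − 4·129) = 44·560 − 191·129 = 44·560 − 191·(689 − 1·560) = −191·689 + 235·560, i.e. 560·235 + 689·(-191) = 1.
Scaling by 1821 gives the particular solution (s, t) = (427935, -347811).
The general solution is s = 427935 + 689k, t = -347811 − 560k; taking k = -621 gives the smaller pair s = 66, t = -51.
Indeed 560·66 + 689·(-51) = 36960 − 35139 = 1821.

s = 66, t = -51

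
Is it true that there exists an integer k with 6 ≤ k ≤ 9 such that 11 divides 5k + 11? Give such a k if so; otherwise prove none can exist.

There is no such integer k in that range.

The values of 5k + 11 for k = 6, 7, 8, 9 are 41, 46, 51, 56; reduced mod 11 these are 8, 2, 7, 1.
Since 0 is absent from this list, 11 ∤ 5k + 11 for every k with 6 ≤ k ≤ 9.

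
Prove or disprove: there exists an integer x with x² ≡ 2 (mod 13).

No such integer exists.

Squares mod 13 repeat after x = 6 (as (−x)² = x²); for x = 0..6 they are 0, 1, 4, 9, 3, 12, 10.
So the quadratic residues mod 13 are {0, 1, 3, 4, 9, 10, 12}, and 2 is not among them.
Hence no integer x has x² ≡ 2 (mod 13).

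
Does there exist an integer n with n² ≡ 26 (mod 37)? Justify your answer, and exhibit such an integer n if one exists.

n = 10

Take n = 10. Then 10² = 100 = 2·37 + 26, so 10² ≡ 26 (mod 37).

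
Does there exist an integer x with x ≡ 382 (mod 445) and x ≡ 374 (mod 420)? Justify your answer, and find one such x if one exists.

Both moduli are multiples of 5 = gcd(445, 420), so any solution would satisfy x ≡ 382 and x ≡ 374 modulo 5 simultaneously.
But 382 mod 5 = 2 while 374 mod 5 = 4, a contradiction.
So no integer satisfies both congruences.

No such integer exists.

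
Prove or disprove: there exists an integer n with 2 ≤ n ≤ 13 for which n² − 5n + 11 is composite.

n = 11

At n = 11: 11² − 5·11 + 11 = 77 = 7·11, which is composite.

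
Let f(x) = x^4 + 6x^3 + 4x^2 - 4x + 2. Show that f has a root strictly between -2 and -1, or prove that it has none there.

f(-2) = -6 and f(-1) = 5, which have opposite signs.
Since f is a polynomial it is continuous on [-2, -1].
By the Intermediate Value Theorem f must vanish at some point of (-2, -1).

Yes, f has a root in the interval.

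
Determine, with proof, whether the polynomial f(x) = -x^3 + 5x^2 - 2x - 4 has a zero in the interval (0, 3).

Yes, f has a root in the interval.

f(0) = -4 and f(3) = 8, which have opposite signs.
f is continuous everywhere (it is a polynomial), in particular on [0, 3].
By the Intermediate Value Theorem, f takes the value 0 somewhere in the open interval.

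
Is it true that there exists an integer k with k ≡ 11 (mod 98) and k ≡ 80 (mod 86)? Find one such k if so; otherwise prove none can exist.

Reduce both congruences modulo 2, which divides 98 and 86: they say k ≡ 11 (mod 2) and k ≡ 80 (mod 2).
These are incompatible: 11 − 80 = -69 is not divisible by 2.
So no integer satisfies both congruences.

There is no such integer.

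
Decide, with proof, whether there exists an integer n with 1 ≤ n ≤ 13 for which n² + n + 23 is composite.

At n = 8: 8² + 8 + 23 = 95 = 5·19, which is composite.

n = 8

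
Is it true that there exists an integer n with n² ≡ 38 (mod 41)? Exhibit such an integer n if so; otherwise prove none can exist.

There is no such integer.

41 is prime, so by Euler's criterion 38 is a square mod 41 iff 38^((41−1)/2) = 38^20 ≡ 1 (mod 41).
Repeated squaring mod 41: 38^2 = 1444 ≡ 9; 38^4 ≡ 9² = 81 ≡ 40; 38^8 ≡ 40² = 1600 ≡ 1; 38^16 ≡ 1² = 1 ≡ 1.
Since 20 = 16 + 4, 38^20 ≡ 1 · 40; multiplying out mod 41: 1·40 = 40 ≡ 40. Thus 38^20 ≡ 40 ≡ −1 (mod 41).
By Euler's criterion 38 is a quadratic non-residue mod 41: no n satisfies n² ≡ 38 (mod 41).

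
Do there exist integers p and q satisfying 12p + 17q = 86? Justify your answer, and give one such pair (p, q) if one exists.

Since gcd(12, 17) = 1, every integer is an integer combination of 12 and 17.
Euclidean algorithm: 17 = 1·12 + 5, 12 = 2·5 + 2, 5 = 2·2 + 1, 2 = 2·1 + 0.
Back-substituting, 1 = 5 − 2·2 = 5 − 2·(12 − 2·5) = −2·12 + 5·5 = −2·12 + 5·(17 − 1·12) = 5·17 − 7·12; that is, 12·(-7) + 17·5 = 1.
Scaling by 86 gives the particular solution (p, q) = (-602, 430).
The general solution is p = -602 + 17k, q = 430 − 12k; taking k = 36 gives the smaller pair p = 10, q = -2.
Indeed 12·10 + 17·(-2) = 120 − 34 = 86.

p = 10, q = -2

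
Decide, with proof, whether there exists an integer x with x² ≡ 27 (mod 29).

Apply Euler's criterion with the prime 29: 27 is a quadratic residue iff 27^14 ≡ 1 (mod 29), and a non-residue iff it is ≡ −1.
Squaring successively (mod 29): 27^2 = 729 ≡ 4; 27^4 ≡ 4² = 16 ≡ 16; 27^8 ≡ 16² = 256 ≡ 24.
Since 14 = 8 + 4 + 2, 27^14 ≡ 24 · 16 · 4; multiplying out mod 29: 24·16 = 384 ≡ 7, then 7·4 = 28 ≡ 28. Thus 27^14 ≡ 28 ≡ −1 (mod 29).
By Euler's criterion 27 is a quadratic non-residue mod 29: no x satisfies x² ≡ 27 (mod 29).

No such integer exists.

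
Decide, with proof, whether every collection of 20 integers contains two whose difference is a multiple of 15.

True.

Partition the integers by their residue mod 15; there are 15 classes.
Since 20 > 15, two of the 20 integers must share a residue class by the pigeonhole principle; call them a and b.
Their difference a − b is then a multiple of 15.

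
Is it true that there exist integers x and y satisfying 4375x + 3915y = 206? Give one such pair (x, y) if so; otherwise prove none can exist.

There are no such integers.

gcd(4375, 3915) = 5, so every integer of the form 4375x + 3915y is a multiple of 5.
However 206 leaves remainder 1 on division by 5.
Therefore 4375x + 3915y = 206 has no solution in integers.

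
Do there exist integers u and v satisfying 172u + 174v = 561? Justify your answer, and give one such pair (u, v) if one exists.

No, no such integers exist.

Both 172 and 174 are divisible by gcd(172, 174) = 2, hence so is any combination 172u + 174v.
However 561 leaves remainder 1 on division by 2.
So the equation is unsolvable over ℤ.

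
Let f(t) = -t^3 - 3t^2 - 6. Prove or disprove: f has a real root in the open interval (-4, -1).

f(-4) = 10 and f(-1) = -8, which have opposite signs.
Since f is a polynomial it is continuous on [-4, -1].
By the Intermediate Value Theorem, f takes the value 0 somewhere in the open interval.

Such a root exists.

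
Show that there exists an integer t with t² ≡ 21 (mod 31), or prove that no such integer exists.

No such integer exists.

31 is prime, so by Euler's criterion 21 is a square mod 31 iff 21^((31−1)/2) = 21^15 ≡ 1 (mod 31).
Repeated squaring mod 31: 21^2 = 441 ≡ 7; 21^4 ≡ 7² = 49 ≡ 18; 21^8 ≡ 18² = 324 ≡ 14.
Since 15 = 8 + 4 + 2 + 1, 21^15 ≡ 14 · 18 · 7 · 21; multiplying out mod 31: 14·18 = 252 ≡ 4, then 4·7 = 28 ≡ 28, then 28·21 = 588 ≡ 30. Thus 21^15 ≡ 30 ≡ −1 (mod 31).
By Euler's criterion 21 is a quadratic non-residue mod 31: no t satisfies t² ≡ 21 (mod 31).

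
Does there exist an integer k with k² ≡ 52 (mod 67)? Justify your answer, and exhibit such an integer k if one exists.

No such integer exists.

Apply Euler's criterion with the prime 67: 52 is a quadratic residue iff 52^33 ≡ 1 (mod 67), and a non-residue iff it is ≡ −1.
Squaring successively (mod 67): 52^2 = 2704 ≡ 24; 52^4 ≡ 24² = 576 ≡ 40; 52^8 ≡ 40² = 1600 ≡ 59; 52^16 ≡ 59² = 3481 ≡ 64; 52^32 ≡ 64² = 4096 ≡ 9.
Since 33 = 32 + 1, 52^33 ≡ 9 · 52; multiplying out mod 67: 9·52 = 468 ≡ 66. Thus 52^33 ≡ 66 ≡ −1 (mod 67).
The value −1 means 52 is a non-residue modulo 67, so k² ≡ 52 (mod 67) is impossible.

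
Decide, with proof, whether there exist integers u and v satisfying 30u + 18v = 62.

Both 30 and 18 are divisible by gcd(30, 18) = 6, hence so is any combination 30u + 18v.
However 62 leaves remainder 2 on division by 6.
Hence no integers u, v satisfy the equation.

There are no such integers.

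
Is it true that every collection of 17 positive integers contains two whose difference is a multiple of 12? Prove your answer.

Yes.

There are exactly 12 possible remainders on division by 12.
With 17 integers and only 12 classes, the pigeonhole principle forces two of them, say a and b, into the same class.
Equal remainders mean a − b ≡ 0 (mod 12), so 12 divides their difference.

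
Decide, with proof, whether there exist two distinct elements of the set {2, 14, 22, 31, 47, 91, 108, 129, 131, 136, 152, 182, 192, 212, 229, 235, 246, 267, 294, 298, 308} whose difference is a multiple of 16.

22 mod 16 = 6 and 182 mod 16 = 6, so 182 − 22 = 160 = 10·16.

The pair (22, 182) works.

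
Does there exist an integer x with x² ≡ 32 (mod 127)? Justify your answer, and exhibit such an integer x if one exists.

x = 63 works: 63² = 3969, and 3969 − 32 = 3937 = 31·127.

x = 63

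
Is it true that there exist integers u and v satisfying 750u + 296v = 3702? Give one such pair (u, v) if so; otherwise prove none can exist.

u = 89, v = -213

Since gcd(750, 296) = 2 and 3702 = 2·1851, Bézout's identity guarantees a solution.
Dividing through by 2 reduces the equation to 375u + 148v = 1851.
Dividing repeatedly: 375 = 2·148 + 79, 148 = 1·79 + 69, 79 = 1·69 + 10, 69 = 6·10 + 9, 10 = 1·9 + 1, 9 = 9·1 + 0.
Unwinding: 1 = 10 − 1·9 = 10 − (69 − 6·10) = −69 + 7·10 = −69 + 7·(79 − 1·69) = 7·79 − 8·69 = 7·79 − 8·(148 − 1·79) = −8·148 + 15·79 = −8·148 + 15·(375 − 2·148) = 15·375 − 38·148, i.e. 375·15 + 148·(-38) = 1.
Times 1851: 375·27765 + 148·(-70338) = 1851, so (27765, -70338) solves it.
Subtracting 187·148 from u and adding 187·375 to v gives the tidier solution (89, -213).
Indeed 750·89 + 296·(-213) = 66750 − 63048 = 3702.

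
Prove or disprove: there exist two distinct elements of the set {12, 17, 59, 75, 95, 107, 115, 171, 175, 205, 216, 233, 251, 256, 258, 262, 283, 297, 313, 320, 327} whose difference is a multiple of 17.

Reduce each element mod 17: 12↦12, 17↦0, 59↦8, 75↦7, 95↦10, 107↦5, 115↦13, 171↦1, 175↦5, 205↦1, 216↦12, 233↦12, 251↦13, 256↦1, 258↦3, 262↦7, 283↦11, 297↦8, 313↦7, 320↦14, 327↦4. The residue 12 repeats (at 12 and 216), and 216 − 12 = 204 = 12·17.

12 and 216 are such a pair.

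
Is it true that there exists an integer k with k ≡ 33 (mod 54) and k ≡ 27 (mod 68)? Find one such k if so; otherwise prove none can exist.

The moduli are not coprime: gcd(54, 68) = 2. Compatibility requires 2 ∣ (27 − 33) = -6, which holds, so solutions exist.
Put k = 33 + 54t, so we need 54t ≡ 62 (mod 68), equivalently (divide by 2) 27t ≡ 31 (mod 34).
To invert 27 modulo 34: 34 = 1·27 + 7, 27 = 3·7 + 6, 7 = 1·6 + 1, 6 = 6·1 + 0, and unwinding, 1 = 7 − 1·6 = 7 − (27 − 3·7) = −27 + 4·7 = −27 + 4·(34 − 1·27) = 4·34 − 5·27. Thus 27⁻¹ ≡ -5 ≡ 29 (mod 34).
Multiplying by 29: t ≡ 29·31 = 899 ≡ 15 (mod 34).
Then k = 33 + 54·15 = 843.
Indeed 843 ≡ 33 (mod 54) and 843 ≡ 27 (mod 68).

k = 843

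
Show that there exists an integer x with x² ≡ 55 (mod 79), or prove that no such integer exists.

x = 56

Take x = 56. Then 56² = 3136 = 39·79 + 55, so 56² ≡ 55 (mod 79).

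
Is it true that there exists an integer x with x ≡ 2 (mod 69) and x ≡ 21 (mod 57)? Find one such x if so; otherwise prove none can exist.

No such integer exists.

gcd(69, 57) = 3. If x ≡ 2 (mod 69) and x ≡ 21 (mod 57), then x ≡ 2 (mod 3) and x ≡ 21 (mod 3).
These are incompatible: 2 − 21 = -19 is not divisible by 3.
So no integer satisfies both congruences.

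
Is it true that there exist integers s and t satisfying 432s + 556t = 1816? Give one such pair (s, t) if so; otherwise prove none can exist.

s = 84, t = -62

Since gcd(432, 556) = 4 and 1816 = 4·454, Bézout's identity guarantees a solution.
Dividing through by 4 reduces the equation to 108s + 139t = 454.
Run the Euclidean algorithm on 139 and 108: 139 = 1·108 + 31, 108 = 3·31 + 15, 31 = 2·15 + 1, 15 = 15·1 + 0.
Working back up the chain: 1 = 31 − 2·15 = 31 − 2·(108 − 3·31) = −2·108 + 7·31 = −2·108 + 7·(139 − 1·108) = 7·139 − 9·108. So 108·(-9) + 139·7 = 1.
Times 454: 108·(-4086) + 139·3178 = 454, so (-4086, 3178) solves it.
Adding 30·139 to s and subtracting 30·108 from t gives the tidier solution (84, -62).
Check: 432·84 + 556·(-62) = 36288 − 34472 = 1816. ✓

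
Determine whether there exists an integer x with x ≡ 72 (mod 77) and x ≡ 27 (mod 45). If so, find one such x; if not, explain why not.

x = 72

Since 77 and 45 share no common factor, CRT says the pair of congruences has a solution (unique mod 3465).
Any solution of the first congruence is x = 72 + 77t; substituting into the second, 77t ≡ 27 − 72 ≡ 0 (mod 45).
77 ≡ 32 (mod 45), so this reads 32t ≡ 0 (mod 45). t = 0 satisfies this.
With t = 0: x = 72 + 77·0 = 72.
Verify: 72 = 0·77 + 72 and 72 = 1·45 + 27. ✓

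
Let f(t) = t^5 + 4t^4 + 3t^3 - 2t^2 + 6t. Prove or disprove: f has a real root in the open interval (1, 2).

f(1) = 12 and f(2) = 124, both positive, so a sign-change argument is unavailable; we show f keeps this sign on the whole interval.
Substitute t = 1 + u, where 0 < u < 1 on the interval. Expanding, f(1 + u) = u^5 + 9u^4 + 29u^3 + 41u^2 + 32u + 12.
The nonzero coefficients here are all positive, so for u > 0 every term is positive (or zero), and the constant term 12 is strictly positive.
So f is strictly positive on (1, 2); no root exists in the interval.

No such root exists.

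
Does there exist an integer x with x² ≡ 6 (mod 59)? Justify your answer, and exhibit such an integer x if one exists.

59 is prime, so by Euler's criterion 6 is a square mod 59 iff 6^((59−1)/2) = 6^29 ≡ 1 (mod 59).
Repeated squaring mod 59: 6^2 = 36 ≡ 36; 6^4 ≡ 36² = 1296 ≡ 57; 6^8 ≡ 57² = 3249 ≡ 4; 6^16 ≡ 4² = 16 ≡ 16.
Since 29 = 16 + 8 + 4 + 1, 6^29 ≡ 16 · 4 · 57 · 6; multiplying out mod 59: 16·4 = 64 ≡ 5, then 5·57 = 285 ≡ 49, then 49·6 = 294 ≡ 58. Thus 6^29 ≡ 58 ≡ −1 (mod 59).
By Euler's criterion 6 is a quadratic non-residue mod 59: no x satisfies x² ≡ 6 (mod 59).

No, no such integer exists.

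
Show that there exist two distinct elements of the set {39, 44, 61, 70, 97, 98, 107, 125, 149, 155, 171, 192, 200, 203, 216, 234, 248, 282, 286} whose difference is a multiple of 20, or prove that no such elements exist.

Residues mod 20: 39↦19, 44↦4, 61↦1, 70↦10, 97↦17, 98↦18, 107↦7, 125↦5, 149↦9, 155↦15, 171↦11, 192↦12, 200↦0, 203↦3, 216↦16, 234↦14, 248↦8, 282↦2, 286↦6.
No residue repeats among the 19 elements, so no pair has difference ≡ 0 (mod 20).

There is no such pair.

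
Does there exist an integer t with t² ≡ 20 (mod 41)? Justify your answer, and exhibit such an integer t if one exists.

t = 15 works: 15² = 225, and 225 − 20 = 205 = 5·41.

t = 15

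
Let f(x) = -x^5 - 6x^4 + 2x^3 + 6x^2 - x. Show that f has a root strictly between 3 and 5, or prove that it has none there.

f(3) = -624 and f(5) = -6480, both negative, so a sign-change argument is unavailable; we show f keeps this sign on the whole interval.
Shift to the endpoint 3: with x = 3 + u (0 < u < 2), one computes f(3 + u) = -u^5 - 21u^4 - 160u^3 - 570u^2 - 964u - 624.
The nonzero coefficients here are all negative, so for u > 0 every term is negative (or zero), and the constant term -624 is strictly negative.
Therefore f(x) < 0 throughout (3, 5), and f has no zero there.

No.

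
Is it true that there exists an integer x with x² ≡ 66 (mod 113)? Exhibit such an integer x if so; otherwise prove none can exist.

Apply Euler's criterion with the prime 113: 66 is a quadratic residue iff 66^56 ≡ 1 (mod 113), and a non-residue iff it is ≡ −1.
Squaring successively (mod 113): 66^2 = 4356 ≡ 62; 66^4 ≡ 62² = 3844 ≡ 2; 66^8 ≡ 2² = 4 ≡ 4; 66^16 ≡ 4² = 16 ≡ 16; 66^32 ≡ 16² = 256 ≡ 30.
Since 56 = 32 + 16 + 8, 66^56 ≡ 30 · 16 · 4; multiplying out mod 113: 30·16 = 480 ≡ 28, then 28·4 = 112 ≡ 112. Thus 66^56 ≡ 112 ≡ −1 (mod 113).
The value −1 means 66 is a non-residue modulo 113, so x² ≡ 66 (mod 113) is impossible.

No such integer exists.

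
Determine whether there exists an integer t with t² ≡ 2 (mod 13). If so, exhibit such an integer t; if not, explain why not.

Squares mod 13 repeat after t = 6 (as (−t)² = t²); for t = 0..6 they are 0, 1, 4, 9, 3, 12, 10.
The set of squares mod 13 is therefore {0, 1, 3, 4, 9, 10, 12}, which does not contain 2.
Hence no integer t has t² ≡ 2 (mod 13).

There is no such integer.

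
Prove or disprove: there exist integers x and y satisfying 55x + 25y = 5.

x = 1, y = -2

Every value of 55x + 25y is a multiple of gcd(55, 25) = 5; since 5 ∣ 5, solutions exist.
Dividing through by 5 reduces the equation to 11x + 5y = 1.
Euclidean algorithm: 11 = 2·5 + 1, 5 = 5·1 + 0.
Working back up the chain: 1 = 11 − 2·5. So 11·1 + 5·(-2) = 1.
This gives the solution x = 1, y = -2 directly.
Check: 55·1 + 25·(-2) = 55 − 50 = 5. ✓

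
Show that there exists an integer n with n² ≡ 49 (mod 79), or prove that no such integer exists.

n = 72

Take n = 72. Then 72² = 5184 = 65·79 + 49, so 72² ≡ 49 (mod 79).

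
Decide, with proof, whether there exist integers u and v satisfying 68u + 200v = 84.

u = 13, v = -4

gcd(68, 200) = 4, and 4 divides 84, so integer solutions exist.
Dividing through by 4 reduces the equation to 17u + 50v = 21.
Dividing repeatedly: 50 = 2·17 + 16, 17 = 1·16 + 1, 16 = 16·1 + 0.
Working back up the chain: 1 = 17 − 1·16 = 17 − (50 − 2·17) = −50 + 3·17. So 17·3 + 50·(-1) = 1.
Scaling by 21 gives the particular solution (u, v) = (63, -21).
Subtracting 1·50 from u and adding 1·17 to v gives the tidier solution (13, -4).
Indeed 68·13 + 200·(-4) = 884 − 800 = 84.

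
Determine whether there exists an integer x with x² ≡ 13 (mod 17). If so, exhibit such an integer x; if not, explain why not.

Take x = 9. Then 9² = 81 = 4·17 + 13, so 9² ≡ 13 (mod 17).

x = 9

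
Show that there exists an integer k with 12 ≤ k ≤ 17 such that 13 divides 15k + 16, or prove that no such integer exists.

At k = 12, 15·12 + 16 = 196 ≡ 1 (mod 13), and each step in k adds 15 ≡ 2 (mod 13), giving residues 1, 3, 5, 7, 9, 11 for k = 12, 13, …, 17.
None is 0, so 13 never divides 15k + 16 on this range.

No, no such integer k in that range exists.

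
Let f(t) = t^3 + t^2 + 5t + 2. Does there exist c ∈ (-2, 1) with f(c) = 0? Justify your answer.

Such a root exists.

f(-2) = -12 and f(1) = 9, which have opposite signs.
f is continuous everywhere (it is a polynomial), in particular on [-2, 1].
The Intermediate Value Theorem then guarantees some c ∈ (-2, 1) with f(c) = 0.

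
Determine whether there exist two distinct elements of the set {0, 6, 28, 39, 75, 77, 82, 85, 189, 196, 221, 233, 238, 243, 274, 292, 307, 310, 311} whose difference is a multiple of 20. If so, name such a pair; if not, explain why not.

Two integers differ by a multiple of 20 exactly when they have the same residue mod 20. The residues are 0↦0, 6↦6, 28↦8, 39↦19, 75↦15, 77↦17, 82↦2, 85↦5, 189↦9, 196↦16, 221↦1, 233↦13, 238↦18, 243↦3, 274↦14, 292↦12, 307↦7, 310↦10, 311↦11.
All 19 residues are distinct, so no two elements differ by a multiple of 20.

No such pair exists.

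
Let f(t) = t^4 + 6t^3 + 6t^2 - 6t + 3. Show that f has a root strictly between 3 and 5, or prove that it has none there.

No.

f(3) = 282 and f(5) = 1498, both positive, so a sign-change argument is unavailable; we show f keeps this sign on the whole interval.
Shift to the endpoint 3: with t = 3 + u (0 < u < 2), one computes f(3 + u) = u^4 + 18u^3 + 114u^2 + 300u + 282.
The nonzero coefficients here are all positive, so for u > 0 every term is positive (or zero), and the constant term 282 is strictly positive.
So f is strictly positive on (3, 5); no root exists in the interval.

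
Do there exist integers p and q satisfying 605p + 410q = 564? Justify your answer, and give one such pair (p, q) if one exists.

No, no such integers exist.

Any value of 605p + 410q is a multiple of gcd(605, 410) = 5.
But 564 = 5·112 + 4, so 5 ∤ 564.
So the equation is unsolvable over ℤ.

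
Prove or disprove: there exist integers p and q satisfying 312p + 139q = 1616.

Since gcd(312, 139) = 1, every integer is an integer combination of 312 and 139.
Euclidean algorithm: 312 = 2·139 + 34, 139 = 4·34 + 3, 34 = 11·3 + 1, 3 = 3·1 + 0.
Back-substituting, 1 = 34 − 11·3 = 34 − 11·(139 − 4·34) = −11·139 + 45·34 = −11·139 + 45·(312 − 2·139) = 45·312 − 101·139; that is, 312·45 + 139·(-101) = 1.
Times 1616: 312·72720 + 139·(-163216) = 1616, so (72720, -163216) solves it.
Shifting by a multiple of (139, −312) keeps it a solution: p = 72720 − 523·139 = 23, q = -163216 + 523·312 = -40.
Check: 312·23 + 139·(-40) = 7176 − 5560 = 1616. ✓

p = 23, q = -40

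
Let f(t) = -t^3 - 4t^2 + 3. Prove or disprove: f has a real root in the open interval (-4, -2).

Such a root exists.

f(-4) = 3 and f(-2) = -5, which have opposite signs.
f is continuous everywhere (it is a polynomial), in particular on [-4, -2].
By the Intermediate Value Theorem f must vanish at some point of (-4, -2).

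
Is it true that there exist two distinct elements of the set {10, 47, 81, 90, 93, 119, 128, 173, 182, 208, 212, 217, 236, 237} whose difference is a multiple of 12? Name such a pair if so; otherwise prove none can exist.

47 mod 12 = 11 and 119 mod 12 = 11, so 119 − 47 = 72 = 6·12.

The pair (47, 119) works.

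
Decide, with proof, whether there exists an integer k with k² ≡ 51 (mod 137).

No, no such integer exists.

137 is prime, so by Euler's criterion 51 is a square mod 137 iff 51^((137−1)/2) = 51^68 ≡ 1 (mod 137).
Repeated squaring mod 137: 51^2 = 2601 ≡ 135; 51^4 ≡ 135² = 18225 ≡ 4; 51^8 ≡ 4² = 16 ≡ 16; 51^16 ≡ 16² = 256 ≡ 119; 51^32 ≡ 119² = 14161 ≡ 50; 51^64 ≡ 50² = 2500 ≡ 34.
Since 68 = 64 + 4, 51^68 ≡ 34 · 4; multiplying out mod 137: 34·4 = 136 ≡ 136. Thus 51^68 ≡ 136 ≡ −1 (mod 137).
By Euler's criterion 51 is a quadratic non-residue mod 137: no k satisfies k² ≡ 51 (mod 137).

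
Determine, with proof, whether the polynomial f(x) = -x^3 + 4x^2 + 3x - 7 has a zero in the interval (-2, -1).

Yes, f has a root in the interval.

f(-2) = 11 and f(-1) = -5, which have opposite signs.
f is continuous everywhere (it is a polynomial), in particular on [-2, -1].
By the Intermediate Value Theorem f must vanish at some point of (-2, -1).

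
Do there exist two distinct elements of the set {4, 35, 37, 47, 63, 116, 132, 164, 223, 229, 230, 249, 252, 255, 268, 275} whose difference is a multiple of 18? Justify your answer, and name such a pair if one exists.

No such pair exists.

Residues mod 18: 4↦4, 35↦17, 37↦1, 47↦11, 63↦9, 116↦8, 132↦6, 164↦2, 223↦7, 229↦13, 230↦14, 249↦15, 252↦0, 255↦3, 268↦16, 275↦5.
These 16 residues are pairwise different, hence no difference of two elements is divisible by 18.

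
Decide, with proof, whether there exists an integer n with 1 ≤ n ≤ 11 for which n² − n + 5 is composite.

At n = 11: 11² − 11 + 5 = 115 = 5·23, which is composite.

n = 11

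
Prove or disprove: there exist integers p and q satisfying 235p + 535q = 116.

There are no such integers.

Both 235 and 535 are divisible by gcd(235, 535) = 5, hence so is any combination 235p + 535q.
But 116 = 5·23 + 1, so 5 ∤ 116.
So the equation is unsolvable over ℤ.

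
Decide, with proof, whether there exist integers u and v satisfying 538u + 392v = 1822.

Since gcd(538, 392) = 2 and 1822 = 2·911, Bézout's identity guarantees a solution.
Dividing through by 2 reduces the equation to 269u + 196v = 911.
Dividing repeatedly: 269 = 1·196 + 73, 196 = 2·73 + 50, 73 = 1·50 + 23, 50 = 2·23 + 4, 23 = 5·4 + 3, 4 = 1·3 + 1, 3 = 3·1 + 0.
Working back up the chain: 1 = 4 − 1·3 = 4 − (23 − 5·4) = −23 + 6·4 = −23 + 6·(50 − 2·23) = 6·50 − 13·23 = 6·50 − 13·(73 − 1·50) = −13·73 + 19·50 = −13·73 + 19·(196 − 2·73) = 19·196 − 51·73 = 19·196 − 51·(269 − 1·196) = −51·269 + 70·196. So 269·(-51) + 196·70 = 1.
Times 911: 269·(-46461) + 196·63770 = 911, so (-46461, 63770) solves it.
Adding 238·196 to u and subtracting 238·269 from v gives the tidier solution (187, -252).
Check: 538·187 + 392·(-252) = 100606 − 98784 = 1822. ✓

u = 187, v = -252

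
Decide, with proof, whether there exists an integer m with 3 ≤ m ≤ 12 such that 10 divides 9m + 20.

m = 10

At m = 10 we get 9·10 + 20 = 110, and 110 = 10·11.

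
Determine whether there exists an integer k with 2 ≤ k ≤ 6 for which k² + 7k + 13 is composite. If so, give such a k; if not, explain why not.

k = 4

At k = 4: 4² + 7·4 + 13 = 57 = 3·19, which is composite.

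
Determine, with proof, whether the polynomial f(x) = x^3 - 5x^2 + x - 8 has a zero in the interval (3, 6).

f(3) = -23 and f(6) = 34, which have opposite signs.
As a polynomial, f is continuous on every closed interval.
By the Intermediate Value Theorem f must vanish at some point of (3, 6).

Yes, f has a root in the interval.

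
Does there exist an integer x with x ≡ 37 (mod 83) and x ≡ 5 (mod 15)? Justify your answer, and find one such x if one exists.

x = 950

gcd(83, 15) = 1, so the Chinese Remainder Theorem guarantees exactly one residue class mod 1245 satisfying both.
Any solution of the first congruence is x = 37 + 83t; substituting into the second, 83t ≡ 5 − 37 ≡ 13 (mod 15).
83 ≡ 8 (mod 15), so this reads 8t ≡ 13 (mod 15). To invert 8 modulo 15: 15 = 1·8 + 7, 8 = 1·7 + 1, 7 = 7·1 + 0, and unwinding, 1 = 8 − 1·7 = 8 − (15 − 1·8) = −15 + 2·8. Thus 8⁻¹ ≡ 2 (mod 15).
Multiplying by 2: t ≡ 2·13 = 26 ≡ 11 (mod 15).
Taking t = 11 gives x = 37 + 83·11 = 950.
Indeed 950 ≡ 37 (mod 83) and 950 ≡ 5 (mod 15).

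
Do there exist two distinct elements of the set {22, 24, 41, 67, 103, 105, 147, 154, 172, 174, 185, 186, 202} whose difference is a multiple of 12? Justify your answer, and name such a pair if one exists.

22 mod 12 = 10 and 154 mod 12 = 10, so 154 − 22 = 132 = 11·12.

The pair (22, 154) works.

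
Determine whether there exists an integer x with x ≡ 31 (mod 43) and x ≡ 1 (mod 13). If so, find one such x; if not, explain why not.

gcd(43, 13) = 1, so the Chinese Remainder Theorem guarantees exactly one residue class mod 559 satisfying both.
Write x = 31 + 43t and require 31 + 43t ≡ 1 (mod 13), i.e. 43t ≡ 9 (mod 13).
43 ≡ 4 (mod 13), so this reads 4t ≡ 9 (mod 13). Invert 4 mod 13 by the Euclidean algorithm: 13 = 3·4 + 1, 4 = 4·1 + 0; back-substituting, 1 = 13 − 3·4. Hence 4·(-3) ≡ 1, so 4⁻¹ ≡ -3 ≡ 10 (mod 13).
Therefore t ≡ 10·9 = 90 ≡ 12 (mod 13).
Taking t = 12 gives x = 31 + 43·12 = 547.
Check: 547 mod 43 = 31, 547 mod 13 = 1. ✓

x = 547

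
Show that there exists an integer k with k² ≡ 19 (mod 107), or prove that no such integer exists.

k = 33

Take k = 33. Then 33² = 1089 = 10·107 + 19, so 33² ≡ 19 (mod 107).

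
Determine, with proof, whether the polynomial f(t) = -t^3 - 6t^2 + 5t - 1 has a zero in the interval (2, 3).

f(2) = -23 and f(3) = -67, both negative, so a sign-change argument is unavailable; we show f keeps this sign on the whole interval.
Substitute t = 2 + u, where 0 < u < 1 on the interval. Expanding, f(2 + u) = -u^3 - 12u^2 - 31u - 23.
The nonzero coefficients here are all negative, so for u > 0 every term is negative (or zero), and the constant term -23 is strictly negative.
So f is strictly negative on (2, 3); no root exists in the interval.

No such root exists.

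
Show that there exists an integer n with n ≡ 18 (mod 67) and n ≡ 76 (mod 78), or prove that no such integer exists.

gcd(67, 78) = 1, so the Chinese Remainder Theorem guarantees exactly one residue class mod 5226 satisfying both.
Write n = 18 + 67t and require 18 + 67t ≡ 76 (mod 78), i.e. 67t ≡ 58 (mod 78).
Invert 67 mod 78 by the Euclidean algorithm: 78 = 1·67 + 11, 67 = 6·11 + 1, 11 = 11·1 + 0; back-substituting, 1 = 67 − 6·11 = 67 − 6·(78 − 1·67) = −6·78 + 7·67. Hence 67·7 ≡ 1, so 67⁻¹ ≡ 7 (mod 78).
Therefore t ≡ 7·58 = 406 ≡ 16 (mod 78).
With t = 16: n = 18 + 67·16 = 1090.
Check: 1090 mod 67 = 18, 1090 mod 78 = 76. ✓

n = 1090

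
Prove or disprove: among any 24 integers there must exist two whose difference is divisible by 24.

No, the set {99, 100, 101, 102, 103, 104, 105, 106, 107, 108, 109, 110, 111, 112, 113, 114, 115, 116, 117, 118, 119, 120, 121, 122} is a counterexample.

Try 24 consecutive integers, 99, 100, …, 122. Their remainders mod 24 are 3, 4, 5, 6, 7, 8, 9, 10, 11, 12, 13, 14, 15, 16, 17, 18, 19, 20, 21, 22, 23, 0, 1, 2 — pairwise different, as any 24 ≤ 24 consecutive integers have distinct residues.
Any two of them differ by at most 23 < 24 and by at least 1, so no difference is a multiple of 24.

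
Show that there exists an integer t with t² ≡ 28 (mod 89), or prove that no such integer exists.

No such integer exists.

Apply Euler's criterion with the prime 89: 28 is a quadratic residue iff 28^44 ≡ 1 (mod 89), and a non-residue iff it is ≡ −1.
Repeated squaring mod 89: 28^2 = 784 ≡ 72; 28^4 ≡ 72² = 5184 ≡ 22; 28^8 ≡ 22² = 484 ≡ 39; 28^16 ≡ 39² = 1521 ≡ 8; 28^32 ≡ 8² = 64 ≡ 64.
Since 44 = 32 + 8 + 4, 28^44 ≡ 64 · 39 · 22; multiplying out mod 89: 64·39 = 2496 ≡ 4, then 4·22 = 88 ≡ 88. Thus 28^44 ≡ 88 ≡ −1 (mod 89).
The value −1 means 28 is a non-residue modulo 89, so t² ≡ 28 (mod 89) is impossible.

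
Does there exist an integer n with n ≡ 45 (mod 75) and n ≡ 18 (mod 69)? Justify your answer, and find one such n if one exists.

n = 570

gcd(75, 69) = 3. A simultaneous solution exists iff 45 ≡ 18 (mod 3); here 45 mod 3 = 0 = 18 mod 3, so it does.
List candidates n ≡ 45 (mod 75): 45, 120, 195, 270, 345, 420, 495, 570. Modulo 69 these are 45, 51, 57, 63, 0, 6, 12, 18; 570 gives 18 as required.
Verify: 570 = 7·75 + 45 and 570 = 8·69 + 18. ✓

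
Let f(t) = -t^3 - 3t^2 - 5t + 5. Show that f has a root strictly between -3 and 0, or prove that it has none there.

No.

Evaluate at the endpoints: f(-3) = 20, f(0) = 5 — same sign (positive).
f'(t) = -3t^2 - 6t - 5 has discriminant (-6)² − 4·(-3)·(-5) = -24 < 0, so f' has no real roots and is negative for every real t.
So f is strictly decreasing; between -3 and 0 its values lie between f(-3) = 20 and f(0) = 5, all positive. Therefore f has no root in (-3, 0).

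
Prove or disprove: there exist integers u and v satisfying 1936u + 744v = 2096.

Since gcd(1936, 744) = 8 and 2096 = 8·262, Bézout's identity guarantees a solution.
Dividing through by 8 reduces the equation to 242u + 93v = 262.
Euclidean algorithm: 242 = 2·93 + 56, 93 = 1·56 + 37, 56 = 1·37 + 19, 37 = 1·19 + 18, 19 = 1·18 + 1, 18 = 18·1 + 0.
Working back up the chain: 1 = 19 − 1·18 = 19 − (37 − 1·19) = −37 + 2·19 = −37 + 2·(56 − 1·37) = 2·56 − 3·37 = 2·56 − 3·(93 − 1·56) = −3·93 + 5·56 = −3·93 + 5·(242 − 2·93) = 5·242 − 13·93. So 242·5 + 93·(-13) = 1.
Scaling by 262 gives the particular solution (u, v) = (1310, -3406).
Subtracting 14·93 from u and adding 14·242 to v gives the tidier solution (8, -18).
Check: 1936·8 + 744·(-18) = 15488 − 13392 = 2096. ✓

u = 8, v = -18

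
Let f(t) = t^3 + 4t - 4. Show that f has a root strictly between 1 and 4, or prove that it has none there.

No such root exists.

Evaluate at the endpoints: f(1) = 1, f(4) = 76 — same sign (positive).
The derivative f'(t) = 3t^2 + 4 is a quadratic with discriminant 0² − 4·3·4 = -48 < 0; it never vanishes, so it is always positive (sign of the leading coefficient).
Hence f is strictly increasing on ℝ, and in particular on [1, 4]. A strictly monotone function with same-sign endpoint values stays positive on the whole interval, so f has no zero in (1, 4).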